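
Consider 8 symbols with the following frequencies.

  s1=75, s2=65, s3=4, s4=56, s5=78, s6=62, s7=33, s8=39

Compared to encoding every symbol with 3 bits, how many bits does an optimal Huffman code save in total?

41

Fixed-length: 3 bits × 412 symbols = 1236 bits.
Huffman merges:
merge s3(4) and s7(33): 37
merge 37 and s8(39): 76
merge s4(56) and s6(62): 118
merge s2(65) and s1(75): 140
merge 76 and s5(78): 154
merge 118 and 140: 258
merge 154 and 258: 412
Huffman total = 37 + 76 + 118 + 140 + 154 + 258 + 412 = 1195 bits.
Saving = 1236 − 1195 = 41 bits.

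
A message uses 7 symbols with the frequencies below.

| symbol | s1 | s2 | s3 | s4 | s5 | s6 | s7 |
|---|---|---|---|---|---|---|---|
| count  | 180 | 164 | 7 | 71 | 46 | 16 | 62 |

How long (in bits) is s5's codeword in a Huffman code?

Repeatedly merge the two smallest:
merge s3(7) and s6(16): 23
merge 23 and s5(46): 69
merge s7(62) and 69: 131
merge s4(71) and 131: 202
merge s2(164) and s1(180): 344
merge 202 and 344: 546
The subtree containing s5 is merged 4 times, so code length = 4.

4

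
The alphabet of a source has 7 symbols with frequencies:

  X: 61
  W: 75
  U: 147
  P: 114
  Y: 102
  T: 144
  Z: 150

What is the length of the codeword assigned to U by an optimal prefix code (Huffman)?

Repeatedly merge the two smallest:
X(61) + W(75) → 136
Y(102) + P(114) → 216
136 + T(144) → 280
U(147) + Z(150) → 297
216 + 280 → 496
297 + 496 → 793
The subtree containing U is merged 2 times, so code length = 2.

2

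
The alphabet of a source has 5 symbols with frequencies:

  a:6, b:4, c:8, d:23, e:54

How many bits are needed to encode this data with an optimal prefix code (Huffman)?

Build the Huffman tree bottom-up:
combine b(4), a(6) → 10
combine c(8), 10 → 18
combine 18, d(23) → 41
combine 41, e(54) → 95
Total encoded bits = sum of merged weights = 10 + 18 + 41 + 95 = 164.

164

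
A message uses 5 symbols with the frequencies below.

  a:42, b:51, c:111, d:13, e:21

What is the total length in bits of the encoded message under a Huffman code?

475

Greedily combine the two least-frequent nodes:
combine d(13), e(21) → 34
combine 34, a(42) → 76
combine b(51), 76 → 127
combine c(111), 127 → 238
The encoded length is the sum of every internal node's weight: 34 + 76 + 127 + 238 = 475 bits.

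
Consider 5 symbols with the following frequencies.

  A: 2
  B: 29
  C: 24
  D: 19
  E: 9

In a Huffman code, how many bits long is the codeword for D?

2

Build the tree from the bottom:
merge A(2) and E(9): 11
merge 11 and D(19): 30
merge C(24) and B(29): 53
merge 30 and 53: 83
D's leaf is at depth 2, giving a 2-bit codeword.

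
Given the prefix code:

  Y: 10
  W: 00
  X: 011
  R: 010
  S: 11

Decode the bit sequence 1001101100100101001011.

Read left to right; each codeword is recognised as soon as it completes (prefix code):
  10→Y | 011→X | 011→X | 00→W | 10→Y | 010→R | 10→Y | 010→R | 11→S
Decoded message: YXXWYRYRS

YXXWYRYRS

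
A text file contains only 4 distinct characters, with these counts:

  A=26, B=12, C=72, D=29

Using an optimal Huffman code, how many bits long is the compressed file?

Build the Huffman tree bottom-up:
merge B(12) and A(26): 38
merge D(29) and 38: 67
merge 67 and C(72): 139
The encoded length is the sum of every internal node's weight: 38 + 67 + 139 = 244 bits.

244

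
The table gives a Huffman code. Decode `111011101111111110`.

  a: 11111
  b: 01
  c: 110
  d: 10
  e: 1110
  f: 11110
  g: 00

eeaf

Read left to right; each codeword is recognised as soon as it completes (prefix code):
  1110→e | 1110→e | 11111→a | 11110→f
Decoded message: eeaf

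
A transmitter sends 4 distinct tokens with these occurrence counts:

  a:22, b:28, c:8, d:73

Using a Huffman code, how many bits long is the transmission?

Greedily combine the two least-frequent nodes:
c(8) + a(22) → 30
b(28) + 30 → 58
58 + d(73) → 131
The encoded length is the sum of every internal node's weight: 30 + 58 + 131 = 219 bits.

219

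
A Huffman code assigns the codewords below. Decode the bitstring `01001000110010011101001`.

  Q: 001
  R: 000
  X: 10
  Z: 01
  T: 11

ZQRTQQTZQ

Read left to right; each codeword is recognised as soon as it completes (prefix code):
  01→Z | 001→Q | 000→R | 11→T | 001→Q | 001→Q | 11→T | 01→Z | 001→Q
Decoded message: ZQRTQQTZQ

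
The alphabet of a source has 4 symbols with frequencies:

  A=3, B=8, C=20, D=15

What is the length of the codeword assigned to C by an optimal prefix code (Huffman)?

Huffman merges, smallest pair first:
merge A(3) and B(8): 11
merge 11 and D(15): 26
merge C(20) and 26: 46
C is merged only at the final step, so code length = 1.

1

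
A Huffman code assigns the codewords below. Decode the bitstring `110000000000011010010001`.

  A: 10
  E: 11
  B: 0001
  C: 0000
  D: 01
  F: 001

ECCBAADB

Read left to right; each codeword is recognised as soon as it completes (prefix code):
  11→E | 0000→C | 0000→C | 0001→B | 10→A | 10→A | 01→D | 0001→B
Decoded message: ECCBAADB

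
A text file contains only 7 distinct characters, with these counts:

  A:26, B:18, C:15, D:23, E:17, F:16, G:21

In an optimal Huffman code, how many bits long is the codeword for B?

3

Build the tree from the bottom:
C(15) + F(16) → 31
E(17) + B(18) → 35
G(21) + D(23) → 44
A(26) + 31 → 57
35 + 44 → 79
57 + 79 → 136
B sits 3 levels below the root, so its codeword is 3 bits.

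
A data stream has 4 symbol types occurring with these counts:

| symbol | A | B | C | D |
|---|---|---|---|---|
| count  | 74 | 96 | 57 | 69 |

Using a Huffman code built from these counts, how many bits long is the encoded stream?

592

Merge the two smallest weights repeatedly:
merge C(57) and D(69): 126
merge A(74) and B(96): 170
merge 126 and 170: 296
Total encoded bits = sum of merged weights = 126 + 170 + 296 = 592.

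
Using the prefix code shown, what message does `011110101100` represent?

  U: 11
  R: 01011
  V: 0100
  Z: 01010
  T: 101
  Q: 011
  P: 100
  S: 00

Read left to right; each codeword is recognised as soon as it completes (prefix code):
  011→Q | 11→U | 01011→R | 00→S
Decoded message: QURS

QURS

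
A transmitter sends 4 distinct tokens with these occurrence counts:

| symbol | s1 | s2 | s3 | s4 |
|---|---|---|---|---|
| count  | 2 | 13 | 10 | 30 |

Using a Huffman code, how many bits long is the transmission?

92

Build the Huffman tree bottom-up:
s1(2) + s3(10) → 12
12 + s2(13) → 25
25 + s4(30) → 55
Each symbol's bit-cost is frequency × depth; summing gives 92 bits (equivalently 12 + 25 + 55).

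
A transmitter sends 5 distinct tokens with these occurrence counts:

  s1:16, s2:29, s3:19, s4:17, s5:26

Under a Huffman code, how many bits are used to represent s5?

Huffman merges, smallest pair first:
combine s1(16), s4(17) → 33
combine s3(19), s5(26) → 45
combine s2(29), 33 → 62
combine 45, 62 → 107
s5's leaf is at depth 2, giving a 2-bit codeword.

2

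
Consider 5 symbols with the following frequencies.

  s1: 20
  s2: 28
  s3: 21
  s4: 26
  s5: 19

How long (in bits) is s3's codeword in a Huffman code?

2

Repeatedly merge the two smallest:
combine s5(19), s1(20) → 39
combine s3(21), s4(26) → 47
combine s2(28), 39 → 67
combine 47, 67 → 114
s3 sits 2 levels below the root, so its codeword is 2 bits.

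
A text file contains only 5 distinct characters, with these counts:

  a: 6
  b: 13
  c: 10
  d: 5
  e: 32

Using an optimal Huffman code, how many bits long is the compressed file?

132

Merge the two smallest weights repeatedly:
merge d(5) and a(6): 11
merge c(10) and 11: 21
merge b(13) and 21: 34
merge e(32) and 34: 66
The encoded length is the sum of every internal node's weight: 11 + 21 + 34 + 66 = 132 bits.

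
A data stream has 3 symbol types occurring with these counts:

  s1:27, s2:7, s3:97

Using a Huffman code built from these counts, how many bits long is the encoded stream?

165

Greedily combine the two least-frequent nodes:
s2(7) + s1(27) → 34
34 + s3(97) → 131
The encoded length is the sum of every internal node's weight: 34 + 131 = 165 bits.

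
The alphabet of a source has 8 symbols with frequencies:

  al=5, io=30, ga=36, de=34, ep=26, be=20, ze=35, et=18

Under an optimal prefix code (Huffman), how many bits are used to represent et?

4

Build the tree from the bottom:
al(5) + et(18) → 23
be(20) + 23 → 43
ep(26) + io(30) → 56
de(34) + ze(35) → 69
ga(36) + 43 → 79
56 + 69 → 125
79 + 125 → 204
et's leaf is at depth 4, giving a 4-bit codeword.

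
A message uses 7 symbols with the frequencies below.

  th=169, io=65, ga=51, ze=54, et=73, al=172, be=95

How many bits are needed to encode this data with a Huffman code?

Build the Huffman tree bottom-up:
ga(51) + ze(54) → 105
io(65) + et(73) → 138
be(95) + 105 → 200
138 + th(169) → 307
al(172) + 200 → 372
307 + 372 → 679
Total encoded bits = sum of merged weights = 105 + 138 + 200 + 307 + 372 + 679 = 1801.

1801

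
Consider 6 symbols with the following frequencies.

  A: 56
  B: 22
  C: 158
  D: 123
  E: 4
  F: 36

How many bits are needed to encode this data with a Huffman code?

846

Greedily combine the two least-frequent nodes:
E(4) + B(22) → 26
26 + F(36) → 62
A(56) + 62 → 118
118 + D(123) → 241
C(158) + 241 → 399
Each symbol's bit-cost is frequency × depth; summing gives 846 bits (equivalently 26 + 62 + 118 + 241 + 399).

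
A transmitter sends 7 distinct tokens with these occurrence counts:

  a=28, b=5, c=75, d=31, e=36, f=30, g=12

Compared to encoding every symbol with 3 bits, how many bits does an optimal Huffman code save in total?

Fixed-length: 3 bits × 217 symbols = 651 bits.
Huffman merges:
b(5) + g(12) → 17
17 + a(28) → 45
f(30) + d(31) → 61
e(36) + 45 → 81
61 + c(75) → 136
81 + 136 → 217
Huffman total = 17 + 45 + 61 + 81 + 136 + 217 = 557 bits.
Saving = 651 − 557 = 94 bits.

94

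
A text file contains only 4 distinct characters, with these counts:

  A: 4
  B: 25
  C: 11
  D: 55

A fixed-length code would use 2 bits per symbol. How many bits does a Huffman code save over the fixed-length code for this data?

40

Fixed-length: 2 bits × 95 symbols = 190 bits.
Huffman merges:
merge A(4) and C(11): 15
merge 15 and B(25): 40
merge 40 and D(55): 95
Huffman total = 15 + 40 + 95 = 150 bits.
Saving = 190 − 150 = 40 bits.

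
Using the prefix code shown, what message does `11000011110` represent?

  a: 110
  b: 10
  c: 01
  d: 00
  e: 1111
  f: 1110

adcf

Read left to right; each codeword is recognised as soon as it completes (prefix code):
  110→a | 00→d | 01→c | 1110→f
Decoded message: adcf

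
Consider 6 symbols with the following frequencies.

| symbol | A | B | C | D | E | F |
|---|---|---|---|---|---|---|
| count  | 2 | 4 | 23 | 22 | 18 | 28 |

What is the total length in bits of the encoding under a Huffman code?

224

Build the Huffman tree bottom-up:
merge A(2) and B(4): 6
merge 6 and E(18): 24
merge D(22) and C(23): 45
merge 24 and F(28): 52
merge 45 and 52: 97
Total encoded bits = sum of merged weights = 6 + 24 + 45 + 52 + 97 = 224.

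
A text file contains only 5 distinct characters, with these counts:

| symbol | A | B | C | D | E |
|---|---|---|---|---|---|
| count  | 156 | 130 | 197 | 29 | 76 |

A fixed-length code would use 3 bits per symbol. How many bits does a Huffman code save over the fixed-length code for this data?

483

Fixed-length: 3 bits × 588 symbols = 1764 bits.
Huffman merges:
combine D(29), E(76) → 105
combine 105, B(130) → 235
combine A(156), C(197) → 353
combine 235, 353 → 588
Huffman total = 105 + 235 + 353 + 588 = 1281 bits.
Saving = 1764 − 1281 = 483 bits.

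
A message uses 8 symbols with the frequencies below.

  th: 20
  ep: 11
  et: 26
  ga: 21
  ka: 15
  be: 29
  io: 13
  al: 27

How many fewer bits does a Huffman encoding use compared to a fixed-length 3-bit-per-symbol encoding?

Fixed-length: 3 bits × 162 symbols = 486 bits.
Huffman merges:
merge ep(11) and io(13): 24
merge ka(15) and th(20): 35
merge ga(21) and 24: 45
merge et(26) and al(27): 53
merge be(29) and 35: 64
merge 45 and 53: 98
merge 64 and 98: 162
Huffman total = 24 + 35 + 45 + 53 + 64 + 98 + 162 = 481 bits.
Saving = 486 − 481 = 5 bits.

5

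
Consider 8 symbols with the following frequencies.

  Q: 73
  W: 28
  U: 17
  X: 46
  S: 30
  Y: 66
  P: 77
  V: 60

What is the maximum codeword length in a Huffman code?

4

Merge the two lowest-weight nodes at each step:
combine U(17), W(28) → 45
combine S(30), 45 → 75
combine X(46), V(60) → 106
combine Y(66), Q(73) → 139
combine 75, P(77) → 152
combine 106, 139 → 245
combine 152, 245 → 397
The first pair merged (U, W) ends up deepest, at depth 4.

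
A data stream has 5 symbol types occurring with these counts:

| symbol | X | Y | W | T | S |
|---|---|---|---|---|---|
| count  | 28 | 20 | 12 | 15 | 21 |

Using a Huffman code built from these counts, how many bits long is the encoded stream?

Build the Huffman tree bottom-up:
combine W(12), T(15) → 27
combine Y(20), S(21) → 41
combine 27, X(28) → 55
combine 41, 55 → 96
Each symbol's bit-cost is frequency × depth; summing gives 219 bits (equivalently 27 + 41 + 55 + 96).

219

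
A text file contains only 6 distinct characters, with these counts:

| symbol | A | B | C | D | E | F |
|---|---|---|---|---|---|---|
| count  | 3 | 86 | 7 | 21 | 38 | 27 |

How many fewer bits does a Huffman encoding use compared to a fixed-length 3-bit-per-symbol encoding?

169

Fixed-length: 3 bits × 182 symbols = 546 bits.
Huffman merges:
A(3) + C(7) → 10
10 + D(21) → 31
F(27) + 31 → 58
E(38) + 58 → 96
B(86) + 96 → 182
Huffman total = 10 + 31 + 58 + 96 + 182 = 377 bits.
Saving = 546 − 377 = 169 bits.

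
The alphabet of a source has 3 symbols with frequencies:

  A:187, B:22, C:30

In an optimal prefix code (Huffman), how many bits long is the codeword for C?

2

Huffman merges, smallest pair first:
B(22) + C(30) → 52
52 + A(187) → 239
The subtree containing C is merged 2 times, so code length = 2.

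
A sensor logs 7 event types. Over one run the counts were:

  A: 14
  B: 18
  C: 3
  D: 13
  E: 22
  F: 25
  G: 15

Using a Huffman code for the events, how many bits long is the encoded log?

299

Build the Huffman tree bottom-up:
combine C(3), D(13) → 16
combine A(14), G(15) → 29
combine 16, B(18) → 34
combine E(22), F(25) → 47
combine 29, 34 → 63
combine 47, 63 → 110
Total encoded bits = sum of merged weights = 16 + 29 + 34 + 47 + 63 + 110 = 299.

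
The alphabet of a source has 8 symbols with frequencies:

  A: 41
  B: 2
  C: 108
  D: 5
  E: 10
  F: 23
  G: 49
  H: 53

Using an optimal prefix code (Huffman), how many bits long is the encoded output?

721

Greedily combine the two least-frequent nodes:
combine B(2), D(5) → 7
combine 7, E(10) → 17
combine 17, F(23) → 40
combine 40, A(41) → 81
combine G(49), H(53) → 102
combine 81, 102 → 183
combine C(108), 183 → 291
The encoded length is the sum of every internal node's weight: 7 + 17 + 40 + 81 + 102 + 183 + 291 = 721 bits.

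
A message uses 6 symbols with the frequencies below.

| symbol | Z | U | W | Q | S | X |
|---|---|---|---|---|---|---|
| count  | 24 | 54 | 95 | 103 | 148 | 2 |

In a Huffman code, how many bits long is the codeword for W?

2

Huffman merges, smallest pair first:
merge X(2) and Z(24): 26
merge 26 and U(54): 80
merge 80 and W(95): 175
merge Q(103) and S(148): 251
merge 175 and 251: 426
W sits 2 levels below the root, so its codeword is 2 bits.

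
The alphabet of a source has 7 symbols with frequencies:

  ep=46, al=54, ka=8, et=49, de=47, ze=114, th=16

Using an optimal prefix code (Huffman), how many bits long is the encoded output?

Build the Huffman tree bottom-up:
combine ka(8), th(16) → 24
combine 24, ep(46) → 70
combine de(47), et(49) → 96
combine al(54), 70 → 124
combine 96, ze(114) → 210
combine 124, 210 → 334
Each symbol's bit-cost is frequency × depth; summing gives 858 bits (equivalently 24 + 70 + 96 + 124 + 210 + 334).

858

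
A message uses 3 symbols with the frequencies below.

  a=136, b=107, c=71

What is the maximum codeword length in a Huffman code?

Merge the two lowest-weight nodes at each step:
combine c(71), b(107) → 178
combine a(136), 178 → 314
The first pair merged (c, b) ends up deepest, at depth 2.

2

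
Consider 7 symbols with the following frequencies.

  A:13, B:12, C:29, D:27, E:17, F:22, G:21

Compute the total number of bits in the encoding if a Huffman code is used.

Merge the two smallest weights repeatedly:
B(12) + A(13) → 25
E(17) + G(21) → 38
F(22) + 25 → 47
D(27) + C(29) → 56
38 + 47 → 85
56 + 85 → 141
Total encoded bits = sum of merged weights = 25 + 38 + 47 + 56 + 85 + 141 = 392.

392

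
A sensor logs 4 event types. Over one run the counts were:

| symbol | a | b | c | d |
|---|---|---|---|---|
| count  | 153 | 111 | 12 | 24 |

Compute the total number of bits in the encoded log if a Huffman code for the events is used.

483

Build the Huffman tree bottom-up:
combine c(12), d(24) → 36
combine 36, b(111) → 147
combine 147, a(153) → 300
The encoded length is the sum of every internal node's weight: 36 + 147 + 300 = 483 bits.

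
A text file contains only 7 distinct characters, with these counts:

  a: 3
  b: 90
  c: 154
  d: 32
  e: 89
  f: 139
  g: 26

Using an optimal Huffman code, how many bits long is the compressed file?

1306

Merge the two smallest weights repeatedly:
merge a(3) and g(26): 29
merge 29 and d(32): 61
merge 61 and e(89): 150
merge b(90) and f(139): 229
merge 150 and c(154): 304
merge 229 and 304: 533
Each symbol's bit-cost is frequency × depth; summing gives 1306 bits (equivalently 29 + 61 + 150 + 229 + 304 + 533).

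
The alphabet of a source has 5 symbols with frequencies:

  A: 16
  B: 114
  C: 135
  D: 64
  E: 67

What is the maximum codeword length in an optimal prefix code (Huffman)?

Merge the two lowest-weight nodes at each step:
combine A(16), D(64) → 80
combine E(67), 80 → 147
combine B(114), C(135) → 249
combine 147, 249 → 396
Maximum depth reached is 3.

3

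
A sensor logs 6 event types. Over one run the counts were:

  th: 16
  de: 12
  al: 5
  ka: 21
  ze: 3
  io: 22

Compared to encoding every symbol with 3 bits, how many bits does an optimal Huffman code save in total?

Fixed-length: 3 bits × 79 symbols = 237 bits.
Huffman merges:
ze(3) + al(5) → 8
8 + de(12) → 20
th(16) + 20 → 36
ka(21) + io(22) → 43
36 + 43 → 79
Huffman total = 8 + 20 + 36 + 43 + 79 = 186 bits.
Saving = 237 − 186 = 51 bits.

51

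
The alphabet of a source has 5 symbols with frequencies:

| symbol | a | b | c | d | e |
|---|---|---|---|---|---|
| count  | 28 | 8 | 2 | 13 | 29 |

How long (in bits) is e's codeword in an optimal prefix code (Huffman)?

Repeatedly merge the two smallest:
merge c(2) and b(8): 10
merge 10 and d(13): 23
merge 23 and a(28): 51
merge e(29) and 51: 80
e sits one level below the root: a 1-bit codeword.

1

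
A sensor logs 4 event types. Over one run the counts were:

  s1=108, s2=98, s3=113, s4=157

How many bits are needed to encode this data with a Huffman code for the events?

Build the Huffman tree bottom-up:
merge s2(98) and s1(108): 206
merge s3(113) and s4(157): 270
merge 206 and 270: 476
The encoded length is the sum of every internal node's weight: 206 + 270 + 476 = 952 bits.

952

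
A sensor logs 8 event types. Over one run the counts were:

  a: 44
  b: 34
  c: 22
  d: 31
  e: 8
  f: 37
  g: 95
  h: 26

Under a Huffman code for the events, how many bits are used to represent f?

3

Repeatedly merge the two smallest:
e(8) + c(22) → 30
h(26) + 30 → 56
d(31) + b(34) → 65
f(37) + a(44) → 81
56 + 65 → 121
81 + g(95) → 176
121 + 176 → 297
f's leaf is at depth 3, giving a 3-bit codeword.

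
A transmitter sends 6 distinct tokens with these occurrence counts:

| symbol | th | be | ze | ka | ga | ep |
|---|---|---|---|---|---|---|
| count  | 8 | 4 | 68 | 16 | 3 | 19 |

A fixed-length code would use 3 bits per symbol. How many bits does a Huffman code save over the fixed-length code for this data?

Fixed-length: 3 bits × 118 symbols = 354 bits.
Huffman merges:
merge ga(3) and be(4): 7
merge 7 and th(8): 15
merge 15 and ka(16): 31
merge ep(19) and 31: 50
merge 50 and ze(68): 118
Huffman total = 7 + 15 + 31 + 50 + 118 = 221 bits.
Saving = 354 − 221 = 133 bits.

133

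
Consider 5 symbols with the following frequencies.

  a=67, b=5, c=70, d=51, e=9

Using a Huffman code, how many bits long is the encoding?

413

Build the Huffman tree bottom-up:
b(5) + e(9) → 14
14 + d(51) → 65
65 + a(67) → 132
c(70) + 132 → 202
Total encoded bits = sum of merged weights = 14 + 65 + 132 + 202 = 413.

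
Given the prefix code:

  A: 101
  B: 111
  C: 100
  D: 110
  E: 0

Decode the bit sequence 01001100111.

ECDEB

Read left to right; each codeword is recognised as soon as it completes (prefix code):
  0→E | 100→C | 110→D | 0→E | 111→B
Decoded message: ECDEB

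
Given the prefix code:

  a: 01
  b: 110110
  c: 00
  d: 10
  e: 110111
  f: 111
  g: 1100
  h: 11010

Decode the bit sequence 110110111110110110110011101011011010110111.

bfbbahbde

Read left to right; each codeword is recognised as soon as it completes (prefix code):
  110110→b | 111→f | 110110→b | 110110→b | 01→a | 11010→h | 110110→b | 10→d | 110111→e
Decoded message: bfbbahbde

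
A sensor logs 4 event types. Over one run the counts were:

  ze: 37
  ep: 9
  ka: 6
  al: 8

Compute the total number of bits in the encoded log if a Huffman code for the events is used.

97

Merge the two smallest weights repeatedly:
ka(6) + al(8) → 14
ep(9) + 14 → 23
23 + ze(37) → 60
Each symbol's bit-cost is frequency × depth; summing gives 97 bits (equivalently 14 + 23 + 60).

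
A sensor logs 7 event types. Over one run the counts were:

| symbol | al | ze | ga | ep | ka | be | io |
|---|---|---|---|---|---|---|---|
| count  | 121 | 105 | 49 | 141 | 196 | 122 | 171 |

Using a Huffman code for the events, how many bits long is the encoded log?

2502

Merge the two smallest weights repeatedly:
merge ga(49) and ze(105): 154
merge al(121) and be(122): 243
merge ep(141) and 154: 295
merge io(171) and ka(196): 367
merge 243 and 295: 538
merge 367 and 538: 905
The encoded length is the sum of every internal node's weight: 154 + 243 + 295 + 367 + 538 + 905 = 2502 bits.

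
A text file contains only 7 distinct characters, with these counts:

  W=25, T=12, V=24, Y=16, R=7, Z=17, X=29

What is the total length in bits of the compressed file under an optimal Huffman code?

Merge the two smallest weights repeatedly:
R(7) + T(12) → 19
Y(16) + Z(17) → 33
19 + V(24) → 43
W(25) + X(29) → 54
33 + 43 → 76
54 + 76 → 130
Total encoded bits = sum of merged weights = 19 + 33 + 43 + 54 + 76 + 130 = 355.

355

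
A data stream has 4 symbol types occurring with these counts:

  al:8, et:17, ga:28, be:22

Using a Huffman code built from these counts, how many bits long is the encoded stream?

147

Build the Huffman tree bottom-up:
combine al(8), et(17) → 25
combine be(22), 25 → 47
combine ga(28), 47 → 75
Total encoded bits = sum of merged weights = 25 + 47 + 75 = 147.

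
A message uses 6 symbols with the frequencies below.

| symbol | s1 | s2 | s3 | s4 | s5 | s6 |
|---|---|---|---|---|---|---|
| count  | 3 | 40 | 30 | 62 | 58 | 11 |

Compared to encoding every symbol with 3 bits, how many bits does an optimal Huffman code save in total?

146

Fixed-length: 3 bits × 204 symbols = 612 bits.
Huffman merges:
merge s1(3) and s6(11): 14
merge 14 and s3(30): 44
merge s2(40) and 44: 84
merge s5(58) and s4(62): 120
merge 84 and 120: 204
Huffman total = 14 + 44 + 84 + 120 + 204 = 466 bits.
Saving = 612 − 466 = 146 bits.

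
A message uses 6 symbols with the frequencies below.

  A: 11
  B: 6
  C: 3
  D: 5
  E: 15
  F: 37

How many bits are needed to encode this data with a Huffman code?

Merge the two smallest weights repeatedly:
merge C(3) and D(5): 8
merge B(6) and 8: 14
merge A(11) and 14: 25
merge E(15) and 25: 40
merge F(37) and 40: 77
Total encoded bits = sum of merged weights = 8 + 14 + 25 + 40 + 77 = 164.

164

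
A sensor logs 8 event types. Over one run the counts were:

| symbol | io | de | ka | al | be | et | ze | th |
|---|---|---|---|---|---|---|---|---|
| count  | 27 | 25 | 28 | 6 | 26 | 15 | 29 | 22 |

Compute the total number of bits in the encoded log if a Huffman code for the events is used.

526

Merge the two smallest weights repeatedly:
combine al(6), et(15) → 21
combine 21, th(22) → 43
combine de(25), be(26) → 51
combine io(27), ka(28) → 55
combine ze(29), 43 → 72
combine 51, 55 → 106
combine 72, 106 → 178
Each symbol's bit-cost is frequency × depth; summing gives 526 bits (equivalently 21 + 43 + 51 + 55 + 72 + 106 + 178).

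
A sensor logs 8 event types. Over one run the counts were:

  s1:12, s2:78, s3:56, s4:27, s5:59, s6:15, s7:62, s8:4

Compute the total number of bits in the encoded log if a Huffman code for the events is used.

Build the Huffman tree bottom-up:
combine s8(4), s1(12) → 16
combine s6(15), 16 → 31
combine s4(27), 31 → 58
combine s3(56), 58 → 114
combine s5(59), s7(62) → 121
combine s2(78), 114 → 192
combine 121, 192 → 313
Each symbol's bit-cost is frequency × depth; summing gives 845 bits (equivalently 16 + 31 + 58 + 114 + 121 + 192 + 313).

845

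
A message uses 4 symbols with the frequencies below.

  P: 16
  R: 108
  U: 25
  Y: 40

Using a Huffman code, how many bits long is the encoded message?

311

Build the Huffman tree bottom-up:
combine P(16), U(25) → 41
combine Y(40), 41 → 81
combine 81, R(108) → 189
Each symbol's bit-cost is frequency × depth; summing gives 311 bits (equivalently 41 + 81 + 189).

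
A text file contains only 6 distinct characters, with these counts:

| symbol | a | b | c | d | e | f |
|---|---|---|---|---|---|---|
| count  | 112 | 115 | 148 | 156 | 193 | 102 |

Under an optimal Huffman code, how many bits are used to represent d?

Build the tree from the bottom:
combine f(102), a(112) → 214
combine b(115), c(148) → 263
combine d(156), e(193) → 349
combine 214, 263 → 477
combine 349, 477 → 826
d sits 2 levels below the root, so its codeword is 2 bits.

2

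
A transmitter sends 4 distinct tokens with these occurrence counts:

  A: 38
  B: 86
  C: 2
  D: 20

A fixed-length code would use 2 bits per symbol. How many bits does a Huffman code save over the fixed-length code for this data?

Fixed-length: 2 bits × 146 symbols = 292 bits.
Huffman merges:
combine C(2), D(20) → 22
combine 22, A(38) → 60
combine 60, B(86) → 146
Huffman total = 22 + 60 + 146 = 228 bits.
Saving = 292 − 228 = 64 bits.

64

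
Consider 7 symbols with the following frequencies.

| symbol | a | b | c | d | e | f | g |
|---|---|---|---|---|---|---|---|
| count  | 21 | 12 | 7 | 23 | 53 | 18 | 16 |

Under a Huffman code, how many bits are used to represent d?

2

Repeatedly merge the two smallest:
c(7) + b(12) → 19
g(16) + f(18) → 34
19 + a(21) → 40
d(23) + 34 → 57
40 + e(53) → 93
57 + 93 → 150
The subtree containing d is merged 2 times, so code length = 2.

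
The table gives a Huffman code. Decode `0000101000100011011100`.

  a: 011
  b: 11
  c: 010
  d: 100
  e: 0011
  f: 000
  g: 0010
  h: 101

fcdcead

Read left to right; each codeword is recognised as soon as it completes (prefix code):
  000→f | 010→c | 100→d | 010→c | 0011→e | 011→a | 100→d
Decoded message: fcdcead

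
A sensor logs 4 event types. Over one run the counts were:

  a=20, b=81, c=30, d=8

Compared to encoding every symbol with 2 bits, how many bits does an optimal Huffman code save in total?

Fixed-length: 2 bits × 139 symbols = 278 bits.
Huffman merges:
combine d(8), a(20) → 28
combine 28, c(30) → 58
combine 58, b(81) → 139
Huffman total = 28 + 58 + 139 = 225 bits.
Saving = 278 − 225 = 53 bits.

53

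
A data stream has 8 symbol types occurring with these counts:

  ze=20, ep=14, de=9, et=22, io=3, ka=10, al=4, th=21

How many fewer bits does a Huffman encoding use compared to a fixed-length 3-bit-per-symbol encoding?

Fixed-length: 3 bits × 103 symbols = 309 bits.
Huffman merges:
merge io(3) and al(4): 7
merge 7 and de(9): 16
merge ka(10) and ep(14): 24
merge 16 and ze(20): 36
merge th(21) and et(22): 43
merge 24 and 36: 60
merge 43 and 60: 103
Huffman total = 7 + 16 + 24 + 36 + 43 + 60 + 103 = 289 bits.
Saving = 309 − 289 = 20 bits.

20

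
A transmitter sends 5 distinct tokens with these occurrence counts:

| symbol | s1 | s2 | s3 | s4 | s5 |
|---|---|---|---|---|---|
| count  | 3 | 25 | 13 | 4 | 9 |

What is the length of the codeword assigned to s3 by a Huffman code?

2

Build the tree from the bottom:
merge s1(3) and s4(4): 7
merge 7 and s5(9): 16
merge s3(13) and 16: 29
merge s2(25) and 29: 54
s3's leaf is at depth 2, giving a 2-bit codeword.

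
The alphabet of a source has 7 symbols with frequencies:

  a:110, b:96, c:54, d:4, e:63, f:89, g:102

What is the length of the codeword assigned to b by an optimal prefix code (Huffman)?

Repeatedly merge the two smallest:
merge d(4) and c(54): 58
merge 58 and e(63): 121
merge f(89) and b(96): 185
merge g(102) and a(110): 212
merge 121 and 185: 306
merge 212 and 306: 518
The subtree containing b is merged 3 times, so code length = 3.

3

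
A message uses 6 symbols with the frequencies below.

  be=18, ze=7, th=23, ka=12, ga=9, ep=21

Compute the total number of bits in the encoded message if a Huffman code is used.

224

Merge the two smallest weights repeatedly:
ze(7) + ga(9) → 16
ka(12) + 16 → 28
be(18) + ep(21) → 39
th(23) + 28 → 51
39 + 51 → 90
Total encoded bits = sum of merged weights = 16 + 28 + 39 + 51 + 90 = 224.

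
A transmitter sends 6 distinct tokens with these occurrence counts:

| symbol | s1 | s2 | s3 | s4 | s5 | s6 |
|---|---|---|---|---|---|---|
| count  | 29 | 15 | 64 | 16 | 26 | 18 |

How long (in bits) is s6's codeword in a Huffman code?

3

Repeatedly merge the two smallest:
merge s2(15) and s4(16): 31
merge s6(18) and s5(26): 44
merge s1(29) and 31: 60
merge 44 and 60: 104
merge s3(64) and 104: 168
The subtree containing s6 is merged 3 times, so code length = 3.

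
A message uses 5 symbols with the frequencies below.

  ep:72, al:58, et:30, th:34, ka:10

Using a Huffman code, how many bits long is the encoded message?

448

Build the Huffman tree bottom-up:
ka(10) + et(30) → 40
th(34) + 40 → 74
al(58) + ep(72) → 130
74 + 130 → 204
Total encoded bits = sum of merged weights = 40 + 74 + 130 + 204 = 448.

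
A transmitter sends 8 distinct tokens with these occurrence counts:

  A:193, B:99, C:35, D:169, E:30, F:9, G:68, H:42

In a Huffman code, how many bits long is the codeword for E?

5

Huffman merges, smallest pair first:
combine F(9), E(30) → 39
combine C(35), 39 → 74
combine H(42), G(68) → 110
combine 74, B(99) → 173
combine 110, D(169) → 279
combine 173, A(193) → 366
combine 279, 366 → 645
E sits 5 levels below the root, so its codeword is 5 bits.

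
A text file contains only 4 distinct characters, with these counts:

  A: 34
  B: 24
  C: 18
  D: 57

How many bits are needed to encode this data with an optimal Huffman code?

251

Build the Huffman tree bottom-up:
C(18) + B(24) → 42
A(34) + 42 → 76
D(57) + 76 → 133
The encoded length is the sum of every internal node's weight: 42 + 76 + 133 = 251 bits.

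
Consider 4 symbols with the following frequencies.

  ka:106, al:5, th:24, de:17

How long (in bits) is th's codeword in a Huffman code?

Build the tree from the bottom:
combine al(5), de(17) → 22
combine 22, th(24) → 46
combine 46, ka(106) → 152
The subtree containing th is merged 2 times, so code length = 2.

2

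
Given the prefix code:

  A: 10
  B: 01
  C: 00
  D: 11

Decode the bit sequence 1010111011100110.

AADADABA

Read left to right; each codeword is recognised as soon as it completes (prefix code):
  10→A | 10→A | 11→D | 10→A | 11→D | 10→A | 01→B | 10→A
Decoded message: AADADABA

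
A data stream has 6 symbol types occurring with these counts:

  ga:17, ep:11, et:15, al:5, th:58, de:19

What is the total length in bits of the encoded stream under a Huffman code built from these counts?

Merge the two smallest weights repeatedly:
merge al(5) and ep(11): 16
merge et(15) and 16: 31
merge ga(17) and de(19): 36
merge 31 and 36: 67
merge th(58) and 67: 125
Total encoded bits = sum of merged weights = 16 + 31 + 36 + 67 + 125 = 275.

275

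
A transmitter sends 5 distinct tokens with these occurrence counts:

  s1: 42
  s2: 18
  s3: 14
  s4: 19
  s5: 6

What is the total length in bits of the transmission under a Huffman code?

213

Build the Huffman tree bottom-up:
s5(6) + s3(14) → 20
s2(18) + s4(19) → 37
20 + 37 → 57
s1(42) + 57 → 99
Total encoded bits = sum of merged weights = 20 + 37 + 57 + 99 = 213.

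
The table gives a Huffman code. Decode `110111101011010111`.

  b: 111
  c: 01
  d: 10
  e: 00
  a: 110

abddadb

Read left to right; each codeword is recognised as soon as it completes (prefix code):
  110→a | 111→b | 10→d | 10→d | 110→a | 10→d | 111→b
Decoded message: abddadb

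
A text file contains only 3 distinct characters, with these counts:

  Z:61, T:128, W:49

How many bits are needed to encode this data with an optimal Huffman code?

Greedily combine the two least-frequent nodes:
W(49) + Z(61) → 110
110 + T(128) → 238
The encoded length is the sum of every internal node's weight: 110 + 238 = 348 bits.

348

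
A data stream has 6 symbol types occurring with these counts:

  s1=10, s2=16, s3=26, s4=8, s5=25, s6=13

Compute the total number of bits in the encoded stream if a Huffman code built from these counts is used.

Merge the two smallest weights repeatedly:
merge s4(8) and s1(10): 18
merge s6(13) and s2(16): 29
merge 18 and s5(25): 43
merge s3(26) and 29: 55
merge 43 and 55: 98
The encoded length is the sum of every internal node's weight: 18 + 29 + 43 + 55 + 98 = 243 bits.

243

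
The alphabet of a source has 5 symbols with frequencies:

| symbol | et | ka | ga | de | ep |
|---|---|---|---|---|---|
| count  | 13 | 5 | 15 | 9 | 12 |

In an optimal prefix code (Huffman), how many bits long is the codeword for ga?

Build the tree from the bottom:
combine ka(5), de(9) → 14
combine ep(12), et(13) → 25
combine 14, ga(15) → 29
combine 25, 29 → 54
ga sits 2 levels below the root, so its codeword is 2 bits.

2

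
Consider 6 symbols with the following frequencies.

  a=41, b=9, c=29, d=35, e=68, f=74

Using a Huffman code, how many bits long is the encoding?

Merge the two smallest weights repeatedly:
merge b(9) and c(29): 38
merge d(35) and 38: 73
merge a(41) and e(68): 109
merge 73 and f(74): 147
merge 109 and 147: 256
Each symbol's bit-cost is frequency × depth; summing gives 623 bits (equivalently 38 + 73 + 109 + 147 + 256).

623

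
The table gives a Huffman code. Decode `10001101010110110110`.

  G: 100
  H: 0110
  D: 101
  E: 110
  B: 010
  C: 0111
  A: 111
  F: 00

GHDHEE

Read left to right; each codeword is recognised as soon as it completes (prefix code):
  100→G | 0110→H | 101→D | 0110→H | 110→E | 110→E
Decoded message: GHDHEE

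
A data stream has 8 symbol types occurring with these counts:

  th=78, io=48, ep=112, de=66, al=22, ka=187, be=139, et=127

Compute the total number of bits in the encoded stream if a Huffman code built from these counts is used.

Greedily combine the two least-frequent nodes:
al(22) + io(48) → 70
de(66) + 70 → 136
th(78) + ep(112) → 190
et(127) + 136 → 263
be(139) + ka(187) → 326
190 + 263 → 453
326 + 453 → 779
The encoded length is the sum of every internal node's weight: 70 + 136 + 190 + 263 + 326 + 453 + 779 = 2217 bits.

2217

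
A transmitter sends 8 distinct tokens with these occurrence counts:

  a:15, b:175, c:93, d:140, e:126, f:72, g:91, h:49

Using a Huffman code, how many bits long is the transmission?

Greedily combine the two least-frequent nodes:
combine a(15), h(49) → 64
combine 64, f(72) → 136
combine g(91), c(93) → 184
combine e(126), 136 → 262
combine d(140), b(175) → 315
combine 184, 262 → 446
combine 315, 446 → 761
The encoded length is the sum of every internal node's weight: 64 + 136 + 184 + 262 + 315 + 446 + 761 = 2168 bits.

2168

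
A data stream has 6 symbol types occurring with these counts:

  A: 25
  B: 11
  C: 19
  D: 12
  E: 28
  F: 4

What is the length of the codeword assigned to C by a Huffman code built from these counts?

Huffman merges, smallest pair first:
F(4) + B(11) → 15
D(12) + 15 → 27
C(19) + A(25) → 44
27 + E(28) → 55
44 + 55 → 99
C's leaf is at depth 2, giving a 2-bit codeword.

2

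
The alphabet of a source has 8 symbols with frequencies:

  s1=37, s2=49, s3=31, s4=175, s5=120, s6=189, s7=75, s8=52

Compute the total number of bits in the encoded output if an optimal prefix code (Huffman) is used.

1989

Greedily combine the two least-frequent nodes:
merge s3(31) and s1(37): 68
merge s2(49) and s8(52): 101
merge 68 and s7(75): 143
merge 101 and s5(120): 221
merge 143 and s4(175): 318
merge s6(189) and 221: 410
merge 318 and 410: 728
Each symbol's bit-cost is frequency × depth; summing gives 1989 bits (equivalently 68 + 101 + 143 + 221 + 318 + 410 + 728).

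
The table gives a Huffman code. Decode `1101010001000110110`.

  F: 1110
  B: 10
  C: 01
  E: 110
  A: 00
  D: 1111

EBBABAEE

Read left to right; each codeword is recognised as soon as it completes (prefix code):
  110→E | 10→B | 10→B | 00→A | 10→B | 00→A | 110→E | 110→E
Decoded message: EBBABAEE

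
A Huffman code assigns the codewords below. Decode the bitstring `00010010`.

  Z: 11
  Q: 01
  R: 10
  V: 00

VQVR

Read left to right; each codeword is recognised as soon as it completes (prefix code):
  00→V | 01→Q | 00→V | 10→R
Decoded message: VQVR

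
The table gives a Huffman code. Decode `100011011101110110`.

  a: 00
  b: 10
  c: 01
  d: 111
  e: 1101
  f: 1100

Read left to right; each codeword is recognised as soon as it completes (prefix code):
  10→b | 00→a | 1101→e | 1101→e | 1101→e | 10→b
Decoded message: baeeeb

baeeeb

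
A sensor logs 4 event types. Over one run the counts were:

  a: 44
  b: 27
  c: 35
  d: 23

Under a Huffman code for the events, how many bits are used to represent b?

2

Huffman merges, smallest pair first:
merge d(23) and b(27): 50
merge c(35) and a(44): 79
merge 50 and 79: 129
b's leaf is at depth 2, giving a 2-bit codeword.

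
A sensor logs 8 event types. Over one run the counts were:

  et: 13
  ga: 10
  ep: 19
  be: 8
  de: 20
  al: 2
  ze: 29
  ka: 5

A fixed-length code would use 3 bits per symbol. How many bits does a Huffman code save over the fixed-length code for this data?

Fixed-length: 3 bits × 106 symbols = 318 bits.
Huffman merges:
merge al(2) and ka(5): 7
merge 7 and be(8): 15
merge ga(10) and et(13): 23
merge 15 and ep(19): 34
merge de(20) and 23: 43
merge ze(29) and 34: 63
merge 43 and 63: 106
Huffman total = 7 + 15 + 23 + 34 + 43 + 63 + 106 = 291 bits.
Saving = 318 − 291 = 27 bits.

27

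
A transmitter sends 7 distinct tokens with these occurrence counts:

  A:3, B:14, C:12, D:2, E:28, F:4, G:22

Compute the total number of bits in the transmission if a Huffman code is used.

205

Build the Huffman tree bottom-up:
combine D(2), A(3) → 5
combine F(4), 5 → 9
combine 9, C(12) → 21
combine B(14), 21 → 35
combine G(22), E(28) → 50
combine 35, 50 → 85
Total encoded bits = sum of merged weights = 5 + 9 + 21 + 35 + 50 + 85 = 205.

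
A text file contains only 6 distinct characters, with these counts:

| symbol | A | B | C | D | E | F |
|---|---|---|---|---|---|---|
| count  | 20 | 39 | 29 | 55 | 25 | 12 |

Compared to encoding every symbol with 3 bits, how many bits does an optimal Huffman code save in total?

Fixed-length: 3 bits × 180 symbols = 540 bits.
Huffman merges:
merge F(12) and A(20): 32
merge E(25) and C(29): 54
merge 32 and B(39): 71
merge 54 and D(55): 109
merge 71 and 109: 180
Huffman total = 32 + 54 + 71 + 109 + 180 = 446 bits.
Saving = 540 − 446 = 94 bits.

94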